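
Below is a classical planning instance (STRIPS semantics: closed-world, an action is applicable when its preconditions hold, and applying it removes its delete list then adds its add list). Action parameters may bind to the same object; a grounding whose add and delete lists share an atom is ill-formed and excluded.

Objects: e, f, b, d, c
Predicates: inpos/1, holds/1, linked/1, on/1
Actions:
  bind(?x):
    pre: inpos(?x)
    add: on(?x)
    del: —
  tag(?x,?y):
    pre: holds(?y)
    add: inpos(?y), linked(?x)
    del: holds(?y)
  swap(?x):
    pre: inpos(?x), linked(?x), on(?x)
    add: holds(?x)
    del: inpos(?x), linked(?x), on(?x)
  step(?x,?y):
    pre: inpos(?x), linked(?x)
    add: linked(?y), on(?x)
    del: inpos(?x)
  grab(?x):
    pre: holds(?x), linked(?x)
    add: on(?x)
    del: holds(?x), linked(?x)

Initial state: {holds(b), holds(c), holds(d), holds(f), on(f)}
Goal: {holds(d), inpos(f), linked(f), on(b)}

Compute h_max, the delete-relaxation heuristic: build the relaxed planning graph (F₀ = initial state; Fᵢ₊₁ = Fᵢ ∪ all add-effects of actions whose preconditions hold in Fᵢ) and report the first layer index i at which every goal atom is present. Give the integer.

F0 = init (5 atoms)
F1 = F0 ∪ {inpos(b), inpos(c), inpos(d), inpos(f), linked(b), linked(c), linked(d), linked(e), linked(f)}  (14 atoms)
F2 = F1 ∪ {on(b), on(c), on(d)}  (17 atoms)
goal ⊆ F2  ⇒  h_max = 2

2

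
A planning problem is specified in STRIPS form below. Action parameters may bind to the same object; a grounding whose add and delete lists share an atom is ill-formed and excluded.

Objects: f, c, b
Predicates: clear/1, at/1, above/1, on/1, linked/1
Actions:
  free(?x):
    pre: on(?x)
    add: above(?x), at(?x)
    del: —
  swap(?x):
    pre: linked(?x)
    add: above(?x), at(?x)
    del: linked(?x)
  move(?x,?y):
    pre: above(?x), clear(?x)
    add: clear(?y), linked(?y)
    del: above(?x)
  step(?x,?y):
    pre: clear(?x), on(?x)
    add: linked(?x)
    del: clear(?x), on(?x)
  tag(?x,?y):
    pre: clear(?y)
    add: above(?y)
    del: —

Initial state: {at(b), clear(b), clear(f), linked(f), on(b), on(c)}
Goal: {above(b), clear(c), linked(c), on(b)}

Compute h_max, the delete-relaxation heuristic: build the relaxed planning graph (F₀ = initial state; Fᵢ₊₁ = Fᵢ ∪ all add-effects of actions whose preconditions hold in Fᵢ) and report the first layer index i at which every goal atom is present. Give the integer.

2

F0 = init (6 atoms)
F1 = F0 ∪ {above(b), above(c), above(f), at(c), at(f), linked(b)}  (12 atoms)
F2 = F1 ∪ {clear(c), linked(c)}  (14 atoms)
goal ⊆ F2  ⇒  h_max = 2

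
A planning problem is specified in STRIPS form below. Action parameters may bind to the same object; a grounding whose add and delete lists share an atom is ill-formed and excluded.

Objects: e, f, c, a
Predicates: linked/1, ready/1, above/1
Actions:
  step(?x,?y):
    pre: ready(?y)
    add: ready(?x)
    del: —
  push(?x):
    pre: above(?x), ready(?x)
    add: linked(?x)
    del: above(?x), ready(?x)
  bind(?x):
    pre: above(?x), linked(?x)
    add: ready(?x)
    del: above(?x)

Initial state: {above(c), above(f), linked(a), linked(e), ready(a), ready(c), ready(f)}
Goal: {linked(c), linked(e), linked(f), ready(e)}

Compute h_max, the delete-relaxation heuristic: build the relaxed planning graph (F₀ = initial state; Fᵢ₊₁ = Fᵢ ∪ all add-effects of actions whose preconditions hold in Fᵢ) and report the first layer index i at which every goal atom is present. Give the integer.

F0 = init (7 atoms)
F1 = F0 ∪ {linked(c), linked(f), ready(e)}  (10 atoms)
goal ⊆ F1  ⇒  h_max = 1

1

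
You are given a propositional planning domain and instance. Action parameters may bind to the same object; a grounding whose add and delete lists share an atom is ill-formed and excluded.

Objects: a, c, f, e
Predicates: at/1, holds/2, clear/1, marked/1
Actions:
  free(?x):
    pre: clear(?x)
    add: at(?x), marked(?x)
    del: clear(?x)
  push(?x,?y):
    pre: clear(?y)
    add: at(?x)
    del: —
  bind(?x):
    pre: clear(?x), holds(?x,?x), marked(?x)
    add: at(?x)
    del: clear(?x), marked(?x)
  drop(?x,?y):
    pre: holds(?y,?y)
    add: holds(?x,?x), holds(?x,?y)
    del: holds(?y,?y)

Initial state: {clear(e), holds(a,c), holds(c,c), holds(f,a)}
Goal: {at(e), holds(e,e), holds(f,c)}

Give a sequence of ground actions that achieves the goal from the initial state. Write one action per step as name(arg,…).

1. free(e)  →  {at(e), holds(a,c), holds(c,c), holds(f,a), marked(e)}
2. drop(f,c)  →  {at(e), holds(a,c), holds(f,a), holds(f,c), holds(f,f), marked(e)}
3. drop(e,f)  →  {at(e), holds(a,c), holds(e,e), holds(e,f), holds(f,a), holds(f,c), marked(e)}

free(e); drop(f,c); drop(e,f)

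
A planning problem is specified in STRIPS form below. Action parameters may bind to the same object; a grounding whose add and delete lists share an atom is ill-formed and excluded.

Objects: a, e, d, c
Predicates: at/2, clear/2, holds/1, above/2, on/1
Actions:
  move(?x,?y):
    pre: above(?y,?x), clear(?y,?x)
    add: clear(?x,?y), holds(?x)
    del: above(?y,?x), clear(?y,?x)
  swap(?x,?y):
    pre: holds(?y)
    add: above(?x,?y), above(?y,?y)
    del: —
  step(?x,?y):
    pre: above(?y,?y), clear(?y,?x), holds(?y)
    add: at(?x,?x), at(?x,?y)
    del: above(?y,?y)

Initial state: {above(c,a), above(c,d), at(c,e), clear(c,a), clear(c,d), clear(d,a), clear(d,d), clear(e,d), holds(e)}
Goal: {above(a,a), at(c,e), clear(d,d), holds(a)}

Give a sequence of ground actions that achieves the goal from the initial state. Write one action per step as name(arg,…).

1. move(a,c)  →  {above(c,d), at(c,e), clear(a,c), clear(c,d), clear(d,a), clear(d,d), clear(e,d), holds(a), holds(e)}
2. swap(a,a)  →  {above(a,a), above(c,d), at(c,e), clear(a,c), clear(c,d), clear(d,a), clear(d,d), clear(e,d), holds(a), holds(e)}

move(a,c); swap(a,a)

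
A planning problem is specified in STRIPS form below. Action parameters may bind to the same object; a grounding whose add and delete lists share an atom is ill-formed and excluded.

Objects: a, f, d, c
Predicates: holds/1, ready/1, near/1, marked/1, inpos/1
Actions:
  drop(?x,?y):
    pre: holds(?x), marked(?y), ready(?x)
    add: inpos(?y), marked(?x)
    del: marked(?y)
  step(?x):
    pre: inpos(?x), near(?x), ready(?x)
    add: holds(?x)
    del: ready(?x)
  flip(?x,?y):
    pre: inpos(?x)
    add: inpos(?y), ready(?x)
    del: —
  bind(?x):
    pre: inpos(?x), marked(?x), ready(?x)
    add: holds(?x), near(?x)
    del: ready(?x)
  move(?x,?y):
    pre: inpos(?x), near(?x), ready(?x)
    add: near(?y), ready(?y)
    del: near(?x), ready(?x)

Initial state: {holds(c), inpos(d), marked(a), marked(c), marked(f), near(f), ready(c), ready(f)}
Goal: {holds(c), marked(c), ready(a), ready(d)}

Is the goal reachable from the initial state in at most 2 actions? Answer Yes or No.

Yes

1. flip(d,a)  →  {holds(c), inpos(a), inpos(d), marked(a), marked(c), marked(f), near(f), ready(c), ready(d), ready(f)}
2. flip(a,a)  →  {holds(c), inpos(a), inpos(d), marked(a), marked(c), marked(f), near(f), ready(a), ready(c), ready(d), ready(f)}
optimal plan length = 2; 2 ≤ 2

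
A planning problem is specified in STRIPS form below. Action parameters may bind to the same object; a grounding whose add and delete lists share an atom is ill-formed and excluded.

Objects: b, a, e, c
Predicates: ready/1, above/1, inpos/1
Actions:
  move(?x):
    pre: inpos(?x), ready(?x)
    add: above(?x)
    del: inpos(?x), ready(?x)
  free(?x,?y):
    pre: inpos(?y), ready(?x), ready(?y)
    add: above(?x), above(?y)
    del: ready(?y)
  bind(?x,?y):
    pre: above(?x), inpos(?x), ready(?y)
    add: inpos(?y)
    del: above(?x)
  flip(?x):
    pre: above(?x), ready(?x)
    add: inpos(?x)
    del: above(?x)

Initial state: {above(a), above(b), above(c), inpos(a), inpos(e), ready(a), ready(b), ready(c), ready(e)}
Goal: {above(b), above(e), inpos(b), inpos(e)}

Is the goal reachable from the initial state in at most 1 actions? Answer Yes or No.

No

1. free(b,e)  →  {above(a), above(b), above(c), above(e), inpos(a), inpos(e), ready(a), ready(b), ready(c)}
2. bind(a,b)  →  {above(b), above(c), above(e), inpos(a), inpos(b), inpos(e), ready(a), ready(b), ready(c)}
optimal plan length = 2; 2 > 1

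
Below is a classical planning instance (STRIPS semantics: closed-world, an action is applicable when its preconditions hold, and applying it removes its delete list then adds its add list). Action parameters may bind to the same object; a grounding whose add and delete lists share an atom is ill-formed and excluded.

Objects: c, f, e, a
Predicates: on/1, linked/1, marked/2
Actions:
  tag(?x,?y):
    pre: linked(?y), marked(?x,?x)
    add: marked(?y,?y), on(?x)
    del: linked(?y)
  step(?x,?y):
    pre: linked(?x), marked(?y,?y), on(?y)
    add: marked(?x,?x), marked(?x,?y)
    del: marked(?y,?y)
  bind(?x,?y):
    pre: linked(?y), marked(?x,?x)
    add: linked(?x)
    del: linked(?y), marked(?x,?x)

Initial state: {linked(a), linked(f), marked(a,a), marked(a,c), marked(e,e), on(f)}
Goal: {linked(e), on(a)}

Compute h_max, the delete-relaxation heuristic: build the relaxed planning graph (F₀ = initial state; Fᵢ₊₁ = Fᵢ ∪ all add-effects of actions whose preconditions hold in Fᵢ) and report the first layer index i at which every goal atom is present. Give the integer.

1

F0 = init (6 atoms)
F1 = F0 ∪ {linked(e), marked(f,f), on(a), on(e)}  (10 atoms)
goal ⊆ F1  ⇒  h_max = 1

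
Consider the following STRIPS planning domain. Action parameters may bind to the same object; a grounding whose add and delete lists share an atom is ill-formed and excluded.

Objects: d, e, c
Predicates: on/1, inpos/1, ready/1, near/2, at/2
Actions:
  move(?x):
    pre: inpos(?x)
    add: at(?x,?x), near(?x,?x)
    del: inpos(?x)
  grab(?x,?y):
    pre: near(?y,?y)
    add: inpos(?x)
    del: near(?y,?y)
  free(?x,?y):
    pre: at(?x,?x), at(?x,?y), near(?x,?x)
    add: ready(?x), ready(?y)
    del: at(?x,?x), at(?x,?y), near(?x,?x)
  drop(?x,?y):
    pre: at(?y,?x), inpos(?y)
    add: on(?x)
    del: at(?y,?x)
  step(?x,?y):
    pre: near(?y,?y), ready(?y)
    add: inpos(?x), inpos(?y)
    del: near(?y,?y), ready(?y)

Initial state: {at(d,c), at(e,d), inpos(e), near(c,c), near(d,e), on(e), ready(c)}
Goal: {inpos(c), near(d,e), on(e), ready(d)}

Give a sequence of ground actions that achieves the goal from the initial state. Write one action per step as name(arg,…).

move(e); grab(c,c); free(e,d)

1. move(e)  →  {at(d,c), at(e,d), at(e,e), near(c,c), near(d,e), near(e,e), on(e), ready(c)}
2. grab(c,c)  →  {at(d,c), at(e,d), at(e,e), inpos(c), near(d,e), near(e,e), on(e), ready(c)}
3. free(e,d)  →  {at(d,c), inpos(c), near(d,e), on(e), ready(c), ready(d), ready(e)}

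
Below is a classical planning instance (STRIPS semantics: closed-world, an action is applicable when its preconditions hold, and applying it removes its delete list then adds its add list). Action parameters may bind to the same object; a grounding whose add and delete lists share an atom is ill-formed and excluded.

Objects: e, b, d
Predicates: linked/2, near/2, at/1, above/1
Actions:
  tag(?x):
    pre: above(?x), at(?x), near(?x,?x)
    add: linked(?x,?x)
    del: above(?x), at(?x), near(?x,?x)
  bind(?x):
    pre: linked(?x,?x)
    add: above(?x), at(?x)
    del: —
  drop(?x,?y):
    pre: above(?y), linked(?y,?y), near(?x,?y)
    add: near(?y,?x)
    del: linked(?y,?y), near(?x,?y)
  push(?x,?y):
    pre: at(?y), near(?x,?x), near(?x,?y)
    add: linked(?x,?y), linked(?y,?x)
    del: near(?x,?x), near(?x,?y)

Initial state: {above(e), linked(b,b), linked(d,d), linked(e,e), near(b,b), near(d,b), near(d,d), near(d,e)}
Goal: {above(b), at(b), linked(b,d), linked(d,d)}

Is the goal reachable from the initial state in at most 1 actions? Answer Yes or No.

No

1. bind(b)  →  {above(b), above(e), at(b), linked(b,b), linked(d,d), linked(e,e), near(b,b), near(d,b), near(d,d), near(d,e)}
2. push(d,b)  →  {above(b), above(e), at(b), linked(b,b), linked(b,d), linked(d,b), linked(d,d), linked(e,e), near(b,b), near(d,e)}
optimal plan length = 2; 2 > 1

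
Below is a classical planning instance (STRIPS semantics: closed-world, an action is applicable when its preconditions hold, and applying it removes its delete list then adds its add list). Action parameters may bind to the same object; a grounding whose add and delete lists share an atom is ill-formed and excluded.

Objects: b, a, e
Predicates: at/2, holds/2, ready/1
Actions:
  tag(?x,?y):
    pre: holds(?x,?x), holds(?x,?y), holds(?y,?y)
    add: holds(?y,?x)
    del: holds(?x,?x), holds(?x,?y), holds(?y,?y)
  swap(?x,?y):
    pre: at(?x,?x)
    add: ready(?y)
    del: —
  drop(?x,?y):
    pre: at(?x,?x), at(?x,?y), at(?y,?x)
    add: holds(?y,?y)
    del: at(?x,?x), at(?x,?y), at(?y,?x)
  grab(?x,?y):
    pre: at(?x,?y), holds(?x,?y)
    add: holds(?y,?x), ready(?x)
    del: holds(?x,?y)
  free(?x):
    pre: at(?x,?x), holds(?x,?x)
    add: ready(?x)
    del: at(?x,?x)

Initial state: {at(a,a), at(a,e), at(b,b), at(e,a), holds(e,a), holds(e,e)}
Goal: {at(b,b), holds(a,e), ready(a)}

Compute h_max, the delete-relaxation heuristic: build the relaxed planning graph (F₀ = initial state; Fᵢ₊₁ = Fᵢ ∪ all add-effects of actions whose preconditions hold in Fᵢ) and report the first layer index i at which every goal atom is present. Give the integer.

F0 = init (6 atoms)
F1 = F0 ∪ {holds(a,a), holds(a,e), holds(b,b), ready(a), ready(b), ready(e)}  (12 atoms)
goal ⊆ F1  ⇒  h_max = 1

1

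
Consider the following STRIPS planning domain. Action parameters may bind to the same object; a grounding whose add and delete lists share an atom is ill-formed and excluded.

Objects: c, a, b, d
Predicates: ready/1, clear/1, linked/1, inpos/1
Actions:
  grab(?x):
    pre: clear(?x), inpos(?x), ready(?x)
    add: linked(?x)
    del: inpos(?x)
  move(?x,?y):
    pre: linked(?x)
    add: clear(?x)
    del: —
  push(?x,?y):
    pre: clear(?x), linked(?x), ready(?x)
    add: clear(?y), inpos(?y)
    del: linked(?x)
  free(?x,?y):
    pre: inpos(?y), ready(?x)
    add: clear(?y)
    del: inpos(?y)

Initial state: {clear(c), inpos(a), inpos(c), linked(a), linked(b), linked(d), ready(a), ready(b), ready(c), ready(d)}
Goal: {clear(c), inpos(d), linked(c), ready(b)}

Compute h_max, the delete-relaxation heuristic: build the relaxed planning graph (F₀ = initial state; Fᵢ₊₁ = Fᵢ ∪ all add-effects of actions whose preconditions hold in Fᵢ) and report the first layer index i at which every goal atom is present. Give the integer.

F0 = init (10 atoms)
F1 = F0 ∪ {clear(a), clear(b), clear(d), linked(c)}  (14 atoms)
F2 = F1 ∪ {inpos(b), inpos(d)}  (16 atoms)
goal ⊆ F2  ⇒  h_max = 2

2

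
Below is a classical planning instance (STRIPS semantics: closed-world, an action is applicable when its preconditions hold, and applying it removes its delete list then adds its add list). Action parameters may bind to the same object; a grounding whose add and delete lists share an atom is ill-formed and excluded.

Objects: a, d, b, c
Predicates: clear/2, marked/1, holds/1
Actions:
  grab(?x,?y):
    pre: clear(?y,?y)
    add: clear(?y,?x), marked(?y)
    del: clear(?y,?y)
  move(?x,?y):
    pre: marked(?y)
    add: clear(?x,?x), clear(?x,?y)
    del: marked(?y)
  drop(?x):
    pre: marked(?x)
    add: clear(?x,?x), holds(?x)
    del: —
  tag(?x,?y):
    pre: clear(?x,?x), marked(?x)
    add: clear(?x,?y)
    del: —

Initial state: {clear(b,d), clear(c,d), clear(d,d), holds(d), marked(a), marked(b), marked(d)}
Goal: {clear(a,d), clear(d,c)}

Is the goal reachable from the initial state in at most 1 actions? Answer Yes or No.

No

1. grab(c,d)  →  {clear(b,d), clear(c,d), clear(d,c), holds(d), marked(a), marked(b), marked(d)}
2. move(a,d)  →  {clear(a,a), clear(a,d), clear(b,d), clear(c,d), clear(d,c), holds(d), marked(a), marked(b)}
optimal plan length = 2; 2 > 1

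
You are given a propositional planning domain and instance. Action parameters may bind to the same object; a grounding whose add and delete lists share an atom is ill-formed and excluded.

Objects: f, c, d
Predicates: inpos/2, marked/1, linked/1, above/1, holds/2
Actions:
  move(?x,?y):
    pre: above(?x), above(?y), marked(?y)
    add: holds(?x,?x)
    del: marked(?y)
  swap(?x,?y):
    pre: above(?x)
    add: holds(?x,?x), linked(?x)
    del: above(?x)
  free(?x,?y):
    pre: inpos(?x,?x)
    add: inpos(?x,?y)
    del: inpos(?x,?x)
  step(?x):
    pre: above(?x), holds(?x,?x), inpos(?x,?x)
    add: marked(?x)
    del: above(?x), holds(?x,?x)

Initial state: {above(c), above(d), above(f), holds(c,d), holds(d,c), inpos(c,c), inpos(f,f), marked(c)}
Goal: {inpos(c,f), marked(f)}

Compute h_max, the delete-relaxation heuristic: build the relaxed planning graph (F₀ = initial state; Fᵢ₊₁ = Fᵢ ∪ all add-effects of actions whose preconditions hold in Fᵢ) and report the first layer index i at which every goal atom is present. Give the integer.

2

F0 = init (8 atoms)
F1 = F0 ∪ {holds(c,c), holds(d,d), holds(f,f), inpos(c,d), inpos(c,f), inpos(f,c), inpos(f,d), linked(c), linked(d), linked(f)}  (18 atoms)
F2 = F1 ∪ {marked(f)}  (19 atoms)
goal ⊆ F2  ⇒  h_max = 2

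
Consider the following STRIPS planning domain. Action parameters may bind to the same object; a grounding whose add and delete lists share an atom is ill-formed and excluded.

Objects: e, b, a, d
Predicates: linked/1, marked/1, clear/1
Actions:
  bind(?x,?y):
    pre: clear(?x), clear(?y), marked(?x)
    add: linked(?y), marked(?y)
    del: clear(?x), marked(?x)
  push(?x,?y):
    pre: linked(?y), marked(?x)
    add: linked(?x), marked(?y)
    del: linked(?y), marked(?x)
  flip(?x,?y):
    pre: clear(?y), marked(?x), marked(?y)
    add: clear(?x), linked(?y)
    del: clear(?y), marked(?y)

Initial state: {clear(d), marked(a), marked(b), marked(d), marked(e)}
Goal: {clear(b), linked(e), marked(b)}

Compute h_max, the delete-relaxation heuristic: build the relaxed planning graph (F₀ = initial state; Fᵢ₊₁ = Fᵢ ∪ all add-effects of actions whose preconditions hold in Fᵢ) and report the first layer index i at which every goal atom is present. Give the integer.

2

F0 = init (5 atoms)
F1 = F0 ∪ {clear(a), clear(b), clear(e), linked(d)}  (9 atoms)
F2 = F1 ∪ {linked(a), linked(b), linked(e)}  (12 atoms)
goal ⊆ F2  ⇒  h_max = 2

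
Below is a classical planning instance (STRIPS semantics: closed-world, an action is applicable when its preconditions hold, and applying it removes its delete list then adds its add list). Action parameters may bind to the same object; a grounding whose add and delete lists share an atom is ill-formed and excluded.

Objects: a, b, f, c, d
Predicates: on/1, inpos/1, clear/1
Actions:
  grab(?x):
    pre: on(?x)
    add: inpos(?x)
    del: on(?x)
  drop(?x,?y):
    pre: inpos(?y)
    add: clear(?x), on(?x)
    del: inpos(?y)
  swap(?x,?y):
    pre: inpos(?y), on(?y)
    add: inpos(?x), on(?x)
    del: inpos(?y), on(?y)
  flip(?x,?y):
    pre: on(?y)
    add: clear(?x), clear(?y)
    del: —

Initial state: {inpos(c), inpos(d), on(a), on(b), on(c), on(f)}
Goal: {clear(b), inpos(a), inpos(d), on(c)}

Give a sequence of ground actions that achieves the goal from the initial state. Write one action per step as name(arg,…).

1. grab(a)  →  {inpos(a), inpos(c), inpos(d), on(b), on(c), on(f)}
2. drop(b,c)  →  {clear(b), inpos(a), inpos(d), on(b), on(c), on(f)}

grab(a); drop(b,c)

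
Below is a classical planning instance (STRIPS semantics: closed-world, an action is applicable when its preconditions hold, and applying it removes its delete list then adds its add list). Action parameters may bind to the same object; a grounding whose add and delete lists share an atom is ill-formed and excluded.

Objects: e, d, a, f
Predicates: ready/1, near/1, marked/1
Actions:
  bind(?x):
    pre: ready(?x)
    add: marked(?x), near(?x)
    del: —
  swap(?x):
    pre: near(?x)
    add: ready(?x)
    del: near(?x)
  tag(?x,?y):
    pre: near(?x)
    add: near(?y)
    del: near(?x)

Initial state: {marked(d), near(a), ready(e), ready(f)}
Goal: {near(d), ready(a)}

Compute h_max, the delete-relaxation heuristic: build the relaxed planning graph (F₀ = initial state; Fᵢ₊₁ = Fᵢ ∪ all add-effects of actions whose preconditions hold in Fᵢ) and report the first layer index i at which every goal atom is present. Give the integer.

1

F0 = init (4 atoms)
F1 = F0 ∪ {marked(e), marked(f), near(d), near(e), near(f), ready(a)}  (10 atoms)
goal ⊆ F1  ⇒  h_max = 1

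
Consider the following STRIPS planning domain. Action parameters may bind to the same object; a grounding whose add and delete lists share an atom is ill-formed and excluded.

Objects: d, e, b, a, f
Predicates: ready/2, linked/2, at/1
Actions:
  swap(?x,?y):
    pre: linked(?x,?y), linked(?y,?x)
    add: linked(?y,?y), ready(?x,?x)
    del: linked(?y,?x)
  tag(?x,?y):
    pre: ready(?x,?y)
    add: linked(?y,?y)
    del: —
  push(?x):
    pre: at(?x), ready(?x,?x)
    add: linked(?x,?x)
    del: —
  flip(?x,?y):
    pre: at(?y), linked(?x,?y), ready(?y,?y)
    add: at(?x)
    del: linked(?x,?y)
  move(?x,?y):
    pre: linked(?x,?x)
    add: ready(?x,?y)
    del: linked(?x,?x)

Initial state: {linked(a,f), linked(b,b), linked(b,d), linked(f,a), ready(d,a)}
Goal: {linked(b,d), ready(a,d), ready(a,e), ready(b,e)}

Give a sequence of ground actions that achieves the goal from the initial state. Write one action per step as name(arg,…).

swap(f,a); move(b,e); move(a,d); tag(d,a); move(a,e)

1. swap(f,a)  →  {linked(a,a), linked(b,b), linked(b,d), linked(f,a), ready(d,a), ready(f,f)}
2. move(b,e)  →  {linked(a,a), linked(b,d), linked(f,a), ready(b,e), ready(d,a), ready(f,f)}
3. move(a,d)  →  {linked(b,d), linked(f,a), ready(a,d), ready(b,e), ready(d,a), ready(f,f)}
4. tag(d,a)  →  {linked(a,a), linked(b,d), linked(f,a), ready(a,d), ready(b,e), ready(d,a), ready(f,f)}
5. move(a,e)  →  {linked(b,d), linked(f,a), ready(a,d), ready(a,e), ready(b,e), ready(d,a), ready(f,f)}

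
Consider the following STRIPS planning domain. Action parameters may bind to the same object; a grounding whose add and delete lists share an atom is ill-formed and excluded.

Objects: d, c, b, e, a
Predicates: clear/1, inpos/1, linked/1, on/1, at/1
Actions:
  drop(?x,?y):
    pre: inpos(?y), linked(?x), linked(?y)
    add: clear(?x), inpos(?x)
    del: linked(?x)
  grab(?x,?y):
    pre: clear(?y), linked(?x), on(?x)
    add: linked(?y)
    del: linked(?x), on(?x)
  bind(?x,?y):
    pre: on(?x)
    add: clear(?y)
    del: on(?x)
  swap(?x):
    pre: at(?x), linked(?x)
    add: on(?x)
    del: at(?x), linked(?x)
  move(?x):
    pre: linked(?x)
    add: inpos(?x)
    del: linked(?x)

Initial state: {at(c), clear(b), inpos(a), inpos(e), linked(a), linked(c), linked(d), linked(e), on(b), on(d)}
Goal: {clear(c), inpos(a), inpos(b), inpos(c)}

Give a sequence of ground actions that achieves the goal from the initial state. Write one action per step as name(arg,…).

drop(c,e); grab(d,b); drop(b,e)

1. drop(c,e)  →  {at(c), clear(b), clear(c), inpos(a), inpos(c), inpos(e), linked(a), linked(d), linked(e), on(b), on(d)}
2. grab(d,b)  →  {at(c), clear(b), clear(c), inpos(a), inpos(c), inpos(e), linked(a), linked(b), linked(e), on(b)}
3. drop(b,e)  →  {at(c), clear(b), clear(c), inpos(a), inpos(b), inpos(c), inpos(e), linked(a), linked(e), on(b)}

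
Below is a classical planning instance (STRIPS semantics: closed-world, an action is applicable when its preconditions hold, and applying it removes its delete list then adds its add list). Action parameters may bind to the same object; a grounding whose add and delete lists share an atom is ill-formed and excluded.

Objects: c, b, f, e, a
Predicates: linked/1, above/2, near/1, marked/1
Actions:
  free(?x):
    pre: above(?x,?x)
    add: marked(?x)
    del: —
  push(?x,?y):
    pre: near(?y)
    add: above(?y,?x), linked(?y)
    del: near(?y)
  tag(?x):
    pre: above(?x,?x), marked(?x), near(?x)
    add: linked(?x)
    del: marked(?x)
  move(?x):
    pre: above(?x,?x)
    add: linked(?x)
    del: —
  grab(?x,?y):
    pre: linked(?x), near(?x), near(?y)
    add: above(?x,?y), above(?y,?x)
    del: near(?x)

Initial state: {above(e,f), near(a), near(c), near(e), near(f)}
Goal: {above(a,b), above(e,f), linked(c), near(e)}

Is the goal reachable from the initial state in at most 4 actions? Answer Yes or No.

1. push(c,c)  →  {above(c,c), above(e,f), linked(c), near(a), near(e), near(f)}
2. push(b,a)  →  {above(a,b), above(c,c), above(e,f), linked(a), linked(c), near(e), near(f)}
optimal plan length = 2; 2 ≤ 4

Yes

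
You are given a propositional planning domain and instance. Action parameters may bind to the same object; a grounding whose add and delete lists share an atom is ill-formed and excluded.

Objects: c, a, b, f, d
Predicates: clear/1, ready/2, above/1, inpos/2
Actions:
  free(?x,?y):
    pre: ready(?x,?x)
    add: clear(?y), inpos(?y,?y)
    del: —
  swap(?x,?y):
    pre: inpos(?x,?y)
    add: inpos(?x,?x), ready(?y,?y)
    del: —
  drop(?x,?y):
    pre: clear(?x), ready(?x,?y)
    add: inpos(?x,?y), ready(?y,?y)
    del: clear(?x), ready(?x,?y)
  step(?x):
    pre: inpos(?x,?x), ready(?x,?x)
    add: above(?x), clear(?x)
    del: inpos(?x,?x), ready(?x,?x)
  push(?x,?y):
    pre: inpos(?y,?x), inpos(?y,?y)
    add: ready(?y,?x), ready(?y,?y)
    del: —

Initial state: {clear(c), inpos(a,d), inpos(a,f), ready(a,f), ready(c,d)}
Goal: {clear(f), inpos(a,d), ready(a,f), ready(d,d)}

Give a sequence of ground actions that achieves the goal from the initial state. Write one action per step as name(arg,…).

swap(a,d); free(d,f)

1. swap(a,d)  →  {clear(c), inpos(a,a), inpos(a,d), inpos(a,f), ready(a,f), ready(c,d), ready(d,d)}
2. free(d,f)  →  {clear(c), clear(f), inpos(a,a), inpos(a,d), inpos(a,f), inpos(f,f), ready(a,f), ready(c,d), ready(d,d)}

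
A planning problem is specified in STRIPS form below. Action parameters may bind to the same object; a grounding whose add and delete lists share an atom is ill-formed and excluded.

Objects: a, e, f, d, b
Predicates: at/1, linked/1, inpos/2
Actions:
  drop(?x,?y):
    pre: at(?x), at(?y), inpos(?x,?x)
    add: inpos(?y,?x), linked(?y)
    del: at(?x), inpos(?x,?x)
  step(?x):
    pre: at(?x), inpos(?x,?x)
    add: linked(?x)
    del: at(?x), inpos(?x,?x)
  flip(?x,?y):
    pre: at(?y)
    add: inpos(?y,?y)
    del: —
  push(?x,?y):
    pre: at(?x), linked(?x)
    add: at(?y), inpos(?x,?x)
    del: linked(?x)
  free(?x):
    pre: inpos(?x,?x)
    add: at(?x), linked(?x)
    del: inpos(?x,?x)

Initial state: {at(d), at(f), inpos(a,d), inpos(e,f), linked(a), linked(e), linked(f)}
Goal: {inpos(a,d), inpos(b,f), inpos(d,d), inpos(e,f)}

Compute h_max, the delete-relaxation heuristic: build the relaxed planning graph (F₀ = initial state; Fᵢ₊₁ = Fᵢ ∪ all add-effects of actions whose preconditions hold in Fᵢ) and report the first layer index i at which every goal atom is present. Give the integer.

2

F0 = init (7 atoms)
F1 = F0 ∪ {at(a), at(b), at(e), inpos(d,d), inpos(f,f)}  (12 atoms)
F2 = F1 ∪ {inpos(a,a), inpos(a,f), inpos(b,b), inpos(b,d), inpos(b,f), inpos(d,f), inpos(e,d), inpos(e,e), inpos(f,d), linked(b), linked(d)}  (23 atoms)
goal ⊆ F2  ⇒  h_max = 2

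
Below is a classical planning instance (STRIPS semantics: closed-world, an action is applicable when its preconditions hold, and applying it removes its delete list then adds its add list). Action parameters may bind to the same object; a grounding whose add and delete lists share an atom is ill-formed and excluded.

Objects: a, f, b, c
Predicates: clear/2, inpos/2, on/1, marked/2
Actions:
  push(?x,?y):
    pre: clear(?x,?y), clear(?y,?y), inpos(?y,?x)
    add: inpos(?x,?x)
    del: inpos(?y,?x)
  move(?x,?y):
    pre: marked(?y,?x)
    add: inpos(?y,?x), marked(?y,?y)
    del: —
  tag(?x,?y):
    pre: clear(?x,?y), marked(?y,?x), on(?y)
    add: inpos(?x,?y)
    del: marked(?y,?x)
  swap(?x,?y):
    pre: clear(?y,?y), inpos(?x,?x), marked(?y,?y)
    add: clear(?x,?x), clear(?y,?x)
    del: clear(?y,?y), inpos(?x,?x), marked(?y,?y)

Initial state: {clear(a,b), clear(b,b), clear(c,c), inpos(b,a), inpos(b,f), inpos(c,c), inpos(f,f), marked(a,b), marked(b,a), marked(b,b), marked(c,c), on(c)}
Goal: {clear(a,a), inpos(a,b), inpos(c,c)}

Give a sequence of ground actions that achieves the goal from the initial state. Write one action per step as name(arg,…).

1. push(a,b)  →  {clear(a,b), clear(b,b), clear(c,c), inpos(a,a), inpos(b,f), inpos(c,c), inpos(f,f), marked(a,b), marked(b,a), marked(b,b), marked(c,c), on(c)}
2. move(b,a)  →  {clear(a,b), clear(b,b), clear(c,c), inpos(a,a), inpos(a,b), inpos(b,f), inpos(c,c), inpos(f,f), marked(a,a), marked(a,b), marked(b,a), marked(b,b), marked(c,c), on(c)}
3. swap(a,b)  →  {clear(a,a), clear(a,b), clear(b,a), clear(c,c), inpos(a,b), inpos(b,f), inpos(c,c), inpos(f,f), marked(a,a), marked(a,b), marked(b,a), marked(c,c), on(c)}

push(a,b); move(b,a); swap(a,b)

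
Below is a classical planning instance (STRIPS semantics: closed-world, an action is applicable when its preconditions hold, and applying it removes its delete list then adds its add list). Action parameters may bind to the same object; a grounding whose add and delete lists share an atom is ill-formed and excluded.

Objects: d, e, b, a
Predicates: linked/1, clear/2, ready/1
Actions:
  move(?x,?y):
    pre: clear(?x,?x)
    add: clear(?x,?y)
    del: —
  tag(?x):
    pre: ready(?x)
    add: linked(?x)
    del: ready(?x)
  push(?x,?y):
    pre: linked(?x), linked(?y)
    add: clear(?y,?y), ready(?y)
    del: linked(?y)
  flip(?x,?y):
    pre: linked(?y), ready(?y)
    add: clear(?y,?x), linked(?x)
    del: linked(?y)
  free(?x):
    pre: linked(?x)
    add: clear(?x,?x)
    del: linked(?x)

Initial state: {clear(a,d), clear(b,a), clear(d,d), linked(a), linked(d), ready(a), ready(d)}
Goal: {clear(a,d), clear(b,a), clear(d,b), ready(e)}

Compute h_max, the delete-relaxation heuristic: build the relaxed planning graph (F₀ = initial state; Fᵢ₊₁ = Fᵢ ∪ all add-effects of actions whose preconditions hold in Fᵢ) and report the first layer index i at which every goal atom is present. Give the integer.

F0 = init (7 atoms)
F1 = F0 ∪ {clear(a,a), clear(a,b), clear(a,e), clear(d,a), clear(d,b), clear(d,e), linked(b), linked(e)}  (15 atoms)
F2 = F1 ∪ {clear(b,b), clear(e,e), ready(b), ready(e)}  (19 atoms)
goal ⊆ F2  ⇒  h_max = 2

2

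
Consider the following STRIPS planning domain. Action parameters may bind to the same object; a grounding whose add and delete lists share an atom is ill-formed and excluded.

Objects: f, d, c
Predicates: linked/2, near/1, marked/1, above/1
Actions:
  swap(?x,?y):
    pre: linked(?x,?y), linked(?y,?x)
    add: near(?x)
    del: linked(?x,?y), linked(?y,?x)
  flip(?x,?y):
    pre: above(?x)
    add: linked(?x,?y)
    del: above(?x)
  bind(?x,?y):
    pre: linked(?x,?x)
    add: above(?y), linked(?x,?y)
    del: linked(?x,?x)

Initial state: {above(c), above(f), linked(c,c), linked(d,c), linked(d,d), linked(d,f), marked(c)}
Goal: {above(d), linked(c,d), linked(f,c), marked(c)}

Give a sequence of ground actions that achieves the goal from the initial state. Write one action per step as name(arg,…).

flip(f,c); bind(c,d)

1. flip(f,c)  →  {above(c), linked(c,c), linked(d,c), linked(d,d), linked(d,f), linked(f,c), marked(c)}
2. bind(c,d)  →  {above(c), above(d), linked(c,d), linked(d,c), linked(d,d), linked(d,f), linked(f,c), marked(c)}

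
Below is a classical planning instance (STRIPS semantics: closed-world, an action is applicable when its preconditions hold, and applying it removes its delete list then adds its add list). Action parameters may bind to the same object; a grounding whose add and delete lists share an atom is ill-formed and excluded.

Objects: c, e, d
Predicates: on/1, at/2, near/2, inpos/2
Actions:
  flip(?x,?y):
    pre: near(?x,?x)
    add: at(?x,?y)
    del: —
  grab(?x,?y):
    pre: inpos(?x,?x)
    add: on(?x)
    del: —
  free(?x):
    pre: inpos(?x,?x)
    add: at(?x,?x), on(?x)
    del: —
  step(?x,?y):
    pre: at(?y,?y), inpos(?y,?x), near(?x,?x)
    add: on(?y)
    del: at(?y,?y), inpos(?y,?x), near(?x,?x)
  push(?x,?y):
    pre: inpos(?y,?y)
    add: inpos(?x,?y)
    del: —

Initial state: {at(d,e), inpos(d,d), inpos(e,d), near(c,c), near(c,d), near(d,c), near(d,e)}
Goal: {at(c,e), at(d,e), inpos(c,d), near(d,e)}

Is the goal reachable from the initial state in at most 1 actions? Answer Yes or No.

No

1. flip(c,e)  →  {at(c,e), at(d,e), inpos(d,d), inpos(e,d), near(c,c), near(c,d), near(d,c), near(d,e)}
2. push(c,d)  →  {at(c,e), at(d,e), inpos(c,d), inpos(d,d), inpos(e,d), near(c,c), near(c,d), near(d,c), near(d,e)}
optimal plan length = 2; 2 > 1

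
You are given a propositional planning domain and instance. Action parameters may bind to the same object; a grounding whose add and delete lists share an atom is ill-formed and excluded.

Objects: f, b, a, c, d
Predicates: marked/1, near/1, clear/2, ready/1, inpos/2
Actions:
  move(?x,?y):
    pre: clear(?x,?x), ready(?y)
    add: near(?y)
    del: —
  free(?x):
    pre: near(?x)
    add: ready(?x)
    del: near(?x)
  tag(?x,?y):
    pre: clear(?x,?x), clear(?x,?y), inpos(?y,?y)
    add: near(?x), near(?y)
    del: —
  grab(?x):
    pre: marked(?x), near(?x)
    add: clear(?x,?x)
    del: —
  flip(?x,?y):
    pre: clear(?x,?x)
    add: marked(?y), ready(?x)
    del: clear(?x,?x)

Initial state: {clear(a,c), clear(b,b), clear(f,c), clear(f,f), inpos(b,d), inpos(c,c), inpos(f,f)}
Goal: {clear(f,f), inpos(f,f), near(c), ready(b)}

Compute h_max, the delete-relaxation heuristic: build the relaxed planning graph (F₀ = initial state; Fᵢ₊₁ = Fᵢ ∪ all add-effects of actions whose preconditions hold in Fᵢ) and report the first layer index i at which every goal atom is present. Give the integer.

1

F0 = init (7 atoms)
F1 = F0 ∪ {marked(a), marked(b), marked(c), marked(d), marked(f), near(c), near(f), ready(b), ready(f)}  (16 atoms)
goal ⊆ F1  ⇒  h_max = 1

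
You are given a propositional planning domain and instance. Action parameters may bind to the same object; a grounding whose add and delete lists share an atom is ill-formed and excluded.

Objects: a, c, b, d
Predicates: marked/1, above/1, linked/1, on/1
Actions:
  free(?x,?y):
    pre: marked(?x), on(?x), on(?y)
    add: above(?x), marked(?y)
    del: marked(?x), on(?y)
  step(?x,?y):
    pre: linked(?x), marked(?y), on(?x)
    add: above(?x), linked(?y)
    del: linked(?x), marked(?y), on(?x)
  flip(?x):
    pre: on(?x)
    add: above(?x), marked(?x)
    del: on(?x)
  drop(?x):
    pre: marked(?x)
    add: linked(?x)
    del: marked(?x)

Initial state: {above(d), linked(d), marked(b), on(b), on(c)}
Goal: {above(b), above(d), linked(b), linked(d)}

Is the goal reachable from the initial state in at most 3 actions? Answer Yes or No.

1. flip(b)  →  {above(b), above(d), linked(d), marked(b), on(c)}
2. drop(b)  →  {above(b), above(d), linked(b), linked(d), on(c)}
optimal plan length = 2; 2 ≤ 3

Yes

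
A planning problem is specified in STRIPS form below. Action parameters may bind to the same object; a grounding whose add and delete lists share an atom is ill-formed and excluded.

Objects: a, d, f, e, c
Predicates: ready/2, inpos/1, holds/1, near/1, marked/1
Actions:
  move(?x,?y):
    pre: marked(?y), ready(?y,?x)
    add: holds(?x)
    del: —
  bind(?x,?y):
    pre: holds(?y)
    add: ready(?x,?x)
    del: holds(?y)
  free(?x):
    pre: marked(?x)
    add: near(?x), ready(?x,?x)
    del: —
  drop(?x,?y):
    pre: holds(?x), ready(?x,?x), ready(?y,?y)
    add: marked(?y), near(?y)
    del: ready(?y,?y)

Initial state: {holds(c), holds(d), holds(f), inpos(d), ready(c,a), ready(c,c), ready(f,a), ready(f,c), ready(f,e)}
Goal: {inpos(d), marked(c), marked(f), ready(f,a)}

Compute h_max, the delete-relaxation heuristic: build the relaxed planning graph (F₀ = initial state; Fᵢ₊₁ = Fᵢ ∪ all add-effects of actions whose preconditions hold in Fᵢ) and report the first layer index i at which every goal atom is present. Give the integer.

2

F0 = init (9 atoms)
F1 = F0 ∪ {marked(c), near(c), ready(a,a), ready(d,d), ready(e,e), ready(f,f)}  (15 atoms)
F2 = F1 ∪ {holds(a), marked(a), marked(d), marked(e), marked(f), near(a), near(d), near(e), near(f)}  (24 atoms)
goal ⊆ F2  ⇒  h_max = 2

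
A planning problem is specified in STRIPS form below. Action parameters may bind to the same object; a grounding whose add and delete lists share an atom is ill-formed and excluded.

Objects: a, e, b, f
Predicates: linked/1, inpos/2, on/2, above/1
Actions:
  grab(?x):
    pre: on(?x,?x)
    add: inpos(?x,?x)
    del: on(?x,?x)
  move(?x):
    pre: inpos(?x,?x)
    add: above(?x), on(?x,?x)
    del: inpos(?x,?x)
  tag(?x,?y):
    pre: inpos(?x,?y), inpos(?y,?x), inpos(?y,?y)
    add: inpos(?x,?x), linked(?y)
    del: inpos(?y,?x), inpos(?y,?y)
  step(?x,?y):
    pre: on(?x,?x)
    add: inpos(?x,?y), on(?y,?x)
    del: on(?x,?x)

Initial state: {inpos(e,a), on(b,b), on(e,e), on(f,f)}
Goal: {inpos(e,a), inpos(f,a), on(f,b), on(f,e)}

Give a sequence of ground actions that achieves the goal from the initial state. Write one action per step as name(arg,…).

1. step(e,f)  →  {inpos(e,a), inpos(e,f), on(b,b), on(f,e), on(f,f)}
2. step(b,f)  →  {inpos(b,f), inpos(e,a), inpos(e,f), on(f,b), on(f,e), on(f,f)}
3. step(f,a)  →  {inpos(b,f), inpos(e,a), inpos(e,f), inpos(f,a), on(a,f), on(f,b), on(f,e)}

step(e,f); step(b,f); step(f,a)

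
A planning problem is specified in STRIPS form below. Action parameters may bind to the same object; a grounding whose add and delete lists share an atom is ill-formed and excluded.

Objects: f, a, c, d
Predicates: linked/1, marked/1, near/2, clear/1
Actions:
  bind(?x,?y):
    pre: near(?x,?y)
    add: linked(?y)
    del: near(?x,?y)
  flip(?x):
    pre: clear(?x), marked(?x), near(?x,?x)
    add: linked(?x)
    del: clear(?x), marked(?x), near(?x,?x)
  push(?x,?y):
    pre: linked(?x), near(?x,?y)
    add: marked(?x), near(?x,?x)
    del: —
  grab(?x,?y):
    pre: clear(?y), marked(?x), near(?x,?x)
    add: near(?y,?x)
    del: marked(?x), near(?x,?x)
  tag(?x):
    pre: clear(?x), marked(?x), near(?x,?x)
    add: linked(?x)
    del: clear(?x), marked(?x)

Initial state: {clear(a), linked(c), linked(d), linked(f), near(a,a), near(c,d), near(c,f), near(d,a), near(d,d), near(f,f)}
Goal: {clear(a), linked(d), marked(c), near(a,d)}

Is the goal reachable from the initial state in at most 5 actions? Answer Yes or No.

Yes

1. push(c,f)  →  {clear(a), linked(c), linked(d), linked(f), marked(c), near(a,a), near(c,c), near(c,d), near(c,f), near(d,a), near(d,d), near(f,f)}
2. push(d,a)  →  {clear(a), linked(c), linked(d), linked(f), marked(c), marked(d), near(a,a), near(c,c), near(c,d), near(c,f), near(d,a), near(d,d), near(f,f)}
3. grab(d,a)  →  {clear(a), linked(c), linked(d), linked(f), marked(c), near(a,a), near(a,d), near(c,c), near(c,d), near(c,f), near(d,a), near(f,f)}
optimal plan length = 3; 3 ≤ 5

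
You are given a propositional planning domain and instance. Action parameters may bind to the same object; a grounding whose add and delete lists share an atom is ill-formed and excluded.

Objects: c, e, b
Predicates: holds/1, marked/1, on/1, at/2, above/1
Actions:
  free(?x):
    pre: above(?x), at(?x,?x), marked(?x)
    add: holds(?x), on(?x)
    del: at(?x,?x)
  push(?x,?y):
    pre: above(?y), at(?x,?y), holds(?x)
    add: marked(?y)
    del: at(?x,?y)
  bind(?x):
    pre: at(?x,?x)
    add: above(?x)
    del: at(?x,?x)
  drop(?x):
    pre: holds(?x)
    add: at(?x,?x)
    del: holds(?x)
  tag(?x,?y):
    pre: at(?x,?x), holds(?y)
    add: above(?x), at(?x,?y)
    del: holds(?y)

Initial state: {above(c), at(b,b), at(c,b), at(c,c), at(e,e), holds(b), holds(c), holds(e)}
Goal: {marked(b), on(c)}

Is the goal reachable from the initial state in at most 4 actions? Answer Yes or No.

1. tag(b,c)  →  {above(b), above(c), at(b,b), at(b,c), at(c,b), at(c,c), at(e,e), holds(b), holds(e)}
2. push(b,c)  →  {above(b), above(c), at(b,b), at(c,b), at(c,c), at(e,e), holds(b), holds(e), marked(c)}
3. free(c)  →  {above(b), above(c), at(b,b), at(c,b), at(e,e), holds(b), holds(c), holds(e), marked(c), on(c)}
4. push(c,b)  →  {above(b), above(c), at(b,b), at(e,e), holds(b), holds(c), holds(e), marked(b), marked(c), on(c)}
optimal plan length = 4; 4 ≤ 4

Yes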